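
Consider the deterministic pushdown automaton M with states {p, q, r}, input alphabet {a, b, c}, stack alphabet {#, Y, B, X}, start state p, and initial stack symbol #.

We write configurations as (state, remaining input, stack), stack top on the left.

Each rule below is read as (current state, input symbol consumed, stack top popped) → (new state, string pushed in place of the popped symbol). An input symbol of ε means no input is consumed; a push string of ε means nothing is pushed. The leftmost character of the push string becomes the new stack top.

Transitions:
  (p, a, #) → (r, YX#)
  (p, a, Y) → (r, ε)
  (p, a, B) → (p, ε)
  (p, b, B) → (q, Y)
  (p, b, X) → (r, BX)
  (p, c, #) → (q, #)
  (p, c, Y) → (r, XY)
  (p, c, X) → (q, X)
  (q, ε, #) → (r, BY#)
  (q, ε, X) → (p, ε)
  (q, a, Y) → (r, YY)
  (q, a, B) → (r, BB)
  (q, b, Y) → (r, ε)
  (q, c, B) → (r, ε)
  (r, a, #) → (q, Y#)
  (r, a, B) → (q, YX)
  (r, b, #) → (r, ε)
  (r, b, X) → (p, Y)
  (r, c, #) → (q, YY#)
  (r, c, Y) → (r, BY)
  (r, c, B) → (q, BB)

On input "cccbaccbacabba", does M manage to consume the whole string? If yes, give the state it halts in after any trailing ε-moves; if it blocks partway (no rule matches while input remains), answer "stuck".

(p, cccbaccbacabba, #) ⊢ (q, ccbaccbacabba, #) ⊢ (r, ccbaccbacabba, BY#) ⊢ (q, cbaccbacabba, BBY#) ⊢ (r, baccbacabba, BY#)
No transition for (r, b, top B); M blocks with input baccbacabba remaining.

stuck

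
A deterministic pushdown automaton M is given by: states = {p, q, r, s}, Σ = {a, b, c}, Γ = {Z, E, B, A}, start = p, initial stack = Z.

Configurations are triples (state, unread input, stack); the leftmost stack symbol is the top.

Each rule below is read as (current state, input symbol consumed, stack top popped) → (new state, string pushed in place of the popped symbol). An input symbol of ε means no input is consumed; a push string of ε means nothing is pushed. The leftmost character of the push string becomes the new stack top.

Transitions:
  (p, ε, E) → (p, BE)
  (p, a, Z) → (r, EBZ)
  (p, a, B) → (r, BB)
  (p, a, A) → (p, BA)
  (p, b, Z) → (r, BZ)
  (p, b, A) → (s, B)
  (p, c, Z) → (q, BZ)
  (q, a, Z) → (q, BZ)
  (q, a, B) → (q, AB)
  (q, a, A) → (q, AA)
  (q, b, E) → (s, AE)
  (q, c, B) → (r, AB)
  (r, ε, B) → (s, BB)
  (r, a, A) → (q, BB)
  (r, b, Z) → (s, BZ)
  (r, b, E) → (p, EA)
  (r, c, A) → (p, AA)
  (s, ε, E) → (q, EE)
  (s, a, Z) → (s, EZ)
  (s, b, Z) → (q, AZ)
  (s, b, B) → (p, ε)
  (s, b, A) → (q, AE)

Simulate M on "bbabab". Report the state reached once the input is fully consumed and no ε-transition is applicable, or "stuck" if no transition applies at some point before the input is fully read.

p

(p, bbabab, Z) ⊢ (r, babab, BZ) ⊢ (s, babab, BBZ) ⊢ (p, abab, BZ) ⊢ (r, bab, BBZ) ⊢ (s, bab, BBBZ) ⊢ (p, ab, BBZ) ⊢ (r, b, BBBZ) ⊢ (s, b, BBBBZ) ⊢ (p, ε, BBBZ)
All input consumed; M is in state p.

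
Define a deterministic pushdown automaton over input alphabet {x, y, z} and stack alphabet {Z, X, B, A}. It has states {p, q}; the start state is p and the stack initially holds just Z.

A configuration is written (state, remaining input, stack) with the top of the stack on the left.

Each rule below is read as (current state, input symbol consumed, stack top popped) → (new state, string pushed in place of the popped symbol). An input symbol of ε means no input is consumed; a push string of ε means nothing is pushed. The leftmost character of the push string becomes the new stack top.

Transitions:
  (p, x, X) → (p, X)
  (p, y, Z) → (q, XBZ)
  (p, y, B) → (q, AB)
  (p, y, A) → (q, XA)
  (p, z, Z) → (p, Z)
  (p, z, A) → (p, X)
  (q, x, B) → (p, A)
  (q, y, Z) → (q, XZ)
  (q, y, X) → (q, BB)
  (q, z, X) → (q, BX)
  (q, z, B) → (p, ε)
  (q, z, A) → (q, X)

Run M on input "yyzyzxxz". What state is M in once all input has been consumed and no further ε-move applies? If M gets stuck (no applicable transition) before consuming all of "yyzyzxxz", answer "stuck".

stuck

(p, yyzyzxxz, Z)
  read y, top Z: go to q, push XBZ → (q, yzyzxxz, XBZ)
  read y, top X: go to q, push BB → (q, zyzxxz, BBBZ)
  read z, top B: go to p, push ε → (p, yzxxz, BBZ)
  read y, top B: go to q, push AB → (q, zxxz, ABBZ)
  read z, top A: go to q, push X → (q, xxz, XBBZ)
No transition for (q, x, top X); M blocks with input xxz remaining.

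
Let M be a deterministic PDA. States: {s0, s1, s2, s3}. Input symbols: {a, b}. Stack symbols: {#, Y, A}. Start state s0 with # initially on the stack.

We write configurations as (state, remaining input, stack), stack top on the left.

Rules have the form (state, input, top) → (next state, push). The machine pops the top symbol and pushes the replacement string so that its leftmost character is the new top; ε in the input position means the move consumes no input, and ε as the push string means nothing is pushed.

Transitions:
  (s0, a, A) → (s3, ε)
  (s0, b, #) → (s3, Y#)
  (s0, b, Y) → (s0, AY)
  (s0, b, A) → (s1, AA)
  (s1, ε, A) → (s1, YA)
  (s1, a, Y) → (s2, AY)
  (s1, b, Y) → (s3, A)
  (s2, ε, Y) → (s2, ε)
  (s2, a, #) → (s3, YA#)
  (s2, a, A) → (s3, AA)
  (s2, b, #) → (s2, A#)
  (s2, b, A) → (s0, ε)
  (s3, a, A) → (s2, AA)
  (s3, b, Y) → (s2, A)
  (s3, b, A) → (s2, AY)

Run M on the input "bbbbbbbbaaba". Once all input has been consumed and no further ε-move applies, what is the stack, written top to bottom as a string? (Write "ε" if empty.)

(s0, bbbbbbbbaaba, #) ⊢ (s3, bbbbbbbaaba, Y#) ⊢ (s2, bbbbbbaaba, A#) ⊢ (s0, bbbbbaaba, #) ⊢ (s3, bbbbaaba, Y#) ⊢ (s2, bbbaaba, A#) ⊢ (s0, bbaaba, #) ⊢ (s3, baaba, Y#) ⊢ (s2, aaba, A#) ⊢ (s3, aba, AA#) ⊢ (s2, ba, AAA#) ⊢ (s0, a, AA#) ⊢ (s3, ε, A#)
All input consumed in state s3 with stack A#.

A#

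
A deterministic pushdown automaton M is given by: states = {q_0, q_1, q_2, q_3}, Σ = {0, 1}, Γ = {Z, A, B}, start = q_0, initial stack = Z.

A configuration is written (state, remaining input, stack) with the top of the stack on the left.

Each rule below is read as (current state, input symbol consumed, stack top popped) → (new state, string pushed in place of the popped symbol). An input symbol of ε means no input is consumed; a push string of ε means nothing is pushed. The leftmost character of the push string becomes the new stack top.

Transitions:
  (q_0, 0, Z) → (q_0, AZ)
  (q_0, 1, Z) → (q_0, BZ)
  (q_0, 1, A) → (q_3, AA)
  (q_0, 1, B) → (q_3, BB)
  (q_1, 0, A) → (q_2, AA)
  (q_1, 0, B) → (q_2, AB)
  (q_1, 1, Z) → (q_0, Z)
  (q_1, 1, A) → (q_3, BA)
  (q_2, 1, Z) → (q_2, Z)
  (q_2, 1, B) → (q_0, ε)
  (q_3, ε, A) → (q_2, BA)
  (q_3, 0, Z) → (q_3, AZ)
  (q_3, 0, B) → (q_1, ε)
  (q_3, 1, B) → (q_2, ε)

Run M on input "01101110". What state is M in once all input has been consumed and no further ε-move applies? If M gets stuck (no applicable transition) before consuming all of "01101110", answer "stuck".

stuck

(q_0, 01101110, Z)
  read 0, top Z: go to q_0, push AZ → (q_0, 1101110, AZ)
  read 1, top A: go to q_3, push AA → (q_3, 101110, AAZ)
  ε-move, top A: go to q_2, push BA → (q_2, 101110, BAAZ)
  read 1, top B: go to q_0, push ε → (q_0, 01110, AAZ)
No transition for (q_0, 0, top A); M blocks with input 01110 remaining.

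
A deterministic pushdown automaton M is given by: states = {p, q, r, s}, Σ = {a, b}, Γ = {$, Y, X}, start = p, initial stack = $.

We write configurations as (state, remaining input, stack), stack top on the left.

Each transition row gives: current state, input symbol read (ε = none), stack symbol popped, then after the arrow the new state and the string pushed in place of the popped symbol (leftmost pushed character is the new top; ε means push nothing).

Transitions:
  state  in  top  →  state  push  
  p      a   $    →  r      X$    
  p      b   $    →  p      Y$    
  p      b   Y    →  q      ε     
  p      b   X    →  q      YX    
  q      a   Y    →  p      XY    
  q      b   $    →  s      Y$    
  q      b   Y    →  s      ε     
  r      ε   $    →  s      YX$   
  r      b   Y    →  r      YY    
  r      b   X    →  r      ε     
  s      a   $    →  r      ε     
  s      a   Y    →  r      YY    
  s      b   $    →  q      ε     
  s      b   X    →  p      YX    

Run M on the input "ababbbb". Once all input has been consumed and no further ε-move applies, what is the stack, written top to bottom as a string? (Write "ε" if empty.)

(p, ababbbb, $)
  read a, top $: go to r, push X$ → (r, babbbb, X$)
  read b, top X: go to r, push ε → (r, abbbb, $)
  ε-move, top $: go to s, push YX$ → (s, abbbb, YX$)
  read a, top Y: go to r, push YY → (r, bbbb, YYX$)
  read b, top Y: go to r, push YY → (r, bbb, YYYX$)
  read b, top Y: go to r, push YY → (r, bb, YYYYX$)
  read b, top Y: go to r, push YY → (r, b, YYYYYX$)
  read b, top Y: go to r, push YY → (r, ε, YYYYYYX$)
All input consumed in state r with stack YYYYYYX$.

YYYYYYX$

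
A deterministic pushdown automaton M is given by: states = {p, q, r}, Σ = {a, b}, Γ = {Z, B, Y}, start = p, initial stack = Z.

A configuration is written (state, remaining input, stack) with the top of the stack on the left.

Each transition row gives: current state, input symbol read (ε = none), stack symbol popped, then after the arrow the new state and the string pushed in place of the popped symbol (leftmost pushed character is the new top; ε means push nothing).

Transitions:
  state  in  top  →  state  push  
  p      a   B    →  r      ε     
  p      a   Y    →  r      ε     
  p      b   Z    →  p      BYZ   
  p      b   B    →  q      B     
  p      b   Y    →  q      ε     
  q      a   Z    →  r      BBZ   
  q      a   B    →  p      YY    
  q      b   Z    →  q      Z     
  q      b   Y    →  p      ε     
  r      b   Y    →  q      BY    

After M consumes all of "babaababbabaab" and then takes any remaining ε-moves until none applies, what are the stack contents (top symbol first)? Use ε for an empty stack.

BYYZ

(p, babaababbabaab, Z)
  read b, top Z: go to p, push BYZ → (p, abaababbabaab, BYZ)
  read a, top B: go to r, push ε → (r, baababbabaab, YZ)
  read b, top Y: go to q, push BY → (q, aababbabaab, BYZ)
  read a, top B: go to p, push YY → (p, ababbabaab, YYYZ)
  read a, top Y: go to r, push ε → (r, babbabaab, YYZ)
  read b, top Y: go to q, push BY → (q, abbabaab, BYYZ)
  read a, top B: go to p, push YY → (p, bbabaab, YYYYZ)
  read b, top Y: go to q, push ε → (q, babaab, YYYZ)
  read b, top Y: go to p, push ε → (p, abaab, YYZ)
  read a, top Y: go to r, push ε → (r, baab, YZ)
  read b, top Y: go to q, push BY → (q, aab, BYZ)
  read a, top B: go to p, push YY → (p, ab, YYYZ)
  read a, top Y: go to r, push ε → (r, b, YYZ)
  read b, top Y: go to q, push BY → (q, ε, BYYZ)
All input consumed in state q with stack BYYZ.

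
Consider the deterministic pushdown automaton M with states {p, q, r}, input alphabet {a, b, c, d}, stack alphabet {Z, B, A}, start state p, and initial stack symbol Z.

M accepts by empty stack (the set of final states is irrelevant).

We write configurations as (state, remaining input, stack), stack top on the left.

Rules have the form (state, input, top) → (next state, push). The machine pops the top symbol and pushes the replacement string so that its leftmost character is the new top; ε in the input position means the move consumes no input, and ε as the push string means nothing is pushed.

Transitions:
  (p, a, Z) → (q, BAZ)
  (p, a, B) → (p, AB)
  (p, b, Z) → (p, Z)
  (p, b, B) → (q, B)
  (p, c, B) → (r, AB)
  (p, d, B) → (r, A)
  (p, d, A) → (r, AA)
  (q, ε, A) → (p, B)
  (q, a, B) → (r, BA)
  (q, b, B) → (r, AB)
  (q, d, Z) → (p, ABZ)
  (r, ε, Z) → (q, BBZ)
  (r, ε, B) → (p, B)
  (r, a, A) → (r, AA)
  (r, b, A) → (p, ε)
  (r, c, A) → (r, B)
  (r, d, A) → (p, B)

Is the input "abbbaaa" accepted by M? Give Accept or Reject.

Reject

(p, abbbaaa, Z)
  read a, top Z: go to q, push BAZ → (q, bbbaaa, BAZ)
  read b, top B: go to r, push AB → (r, bbaaa, ABAZ)
  read b, top A: go to p, push ε → (p, baaa, BAZ)
  read b, top B: go to q, push B → (q, aaa, BAZ)
  read a, top B: go to r, push BA → (r, aa, BAAZ)
  ε-move, top B: go to p, push B → (p, aa, BAAZ)
  read a, top B: go to p, push AB → (p, a, ABAAZ)
No transition applies at (p, a, ABAAZ); input not fully consumed.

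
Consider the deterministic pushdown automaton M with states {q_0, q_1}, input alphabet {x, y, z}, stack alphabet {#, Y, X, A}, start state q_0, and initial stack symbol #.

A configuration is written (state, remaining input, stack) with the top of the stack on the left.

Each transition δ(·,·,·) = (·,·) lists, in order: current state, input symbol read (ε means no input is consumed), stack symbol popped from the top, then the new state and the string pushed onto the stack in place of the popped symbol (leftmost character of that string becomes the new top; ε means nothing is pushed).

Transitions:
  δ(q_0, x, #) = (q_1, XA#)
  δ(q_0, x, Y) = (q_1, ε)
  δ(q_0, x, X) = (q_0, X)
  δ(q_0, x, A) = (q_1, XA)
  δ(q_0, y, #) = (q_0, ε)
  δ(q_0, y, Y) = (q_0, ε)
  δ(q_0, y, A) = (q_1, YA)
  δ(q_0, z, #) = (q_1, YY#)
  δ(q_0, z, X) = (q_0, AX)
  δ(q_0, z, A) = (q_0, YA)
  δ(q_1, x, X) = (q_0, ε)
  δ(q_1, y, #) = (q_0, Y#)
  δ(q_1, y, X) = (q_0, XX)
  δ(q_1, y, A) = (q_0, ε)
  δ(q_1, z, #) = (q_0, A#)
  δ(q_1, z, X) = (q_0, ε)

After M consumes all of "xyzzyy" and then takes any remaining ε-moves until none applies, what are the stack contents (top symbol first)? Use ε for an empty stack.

YAXXA#

(q_0, xyzzyy, #)
  read x, top #: go to q_1, push XA# → (q_1, yzzyy, XA#)
  read y, top X: go to q_0, push XX → (q_0, zzyy, XXA#)
  read z, top X: go to q_0, push AX → (q_0, zyy, AXXA#)
  read z, top A: go to q_0, push YA → (q_0, yy, YAXXA#)
  read y, top Y: go to q_0, push ε → (q_0, y, AXXA#)
  read y, top A: go to q_1, push YA → (q_1, ε, YAXXA#)
All input consumed in state q_1 with stack YAXXA#.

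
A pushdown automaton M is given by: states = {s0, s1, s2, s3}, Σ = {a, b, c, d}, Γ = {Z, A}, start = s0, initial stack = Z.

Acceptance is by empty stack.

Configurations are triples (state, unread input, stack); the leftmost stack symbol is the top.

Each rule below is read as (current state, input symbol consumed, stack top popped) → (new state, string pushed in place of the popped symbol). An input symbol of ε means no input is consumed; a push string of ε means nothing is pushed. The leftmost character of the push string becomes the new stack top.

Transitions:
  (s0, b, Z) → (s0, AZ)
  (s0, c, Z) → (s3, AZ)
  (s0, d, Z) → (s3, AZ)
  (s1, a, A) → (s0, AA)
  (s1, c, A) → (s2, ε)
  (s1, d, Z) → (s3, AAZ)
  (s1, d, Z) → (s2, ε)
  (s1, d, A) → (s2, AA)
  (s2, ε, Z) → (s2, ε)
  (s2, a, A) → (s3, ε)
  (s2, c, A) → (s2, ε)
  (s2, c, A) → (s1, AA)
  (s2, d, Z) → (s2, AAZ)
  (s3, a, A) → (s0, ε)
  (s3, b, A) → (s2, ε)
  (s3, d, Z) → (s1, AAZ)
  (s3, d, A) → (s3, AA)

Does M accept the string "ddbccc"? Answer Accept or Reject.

Accept

One accepting computation: (s0, ddbccc, Z) ⊢ (s3, dbccc, AZ) ⊢ (s3, bccc, AAZ) ⊢ (s2, ccc, AZ) ⊢ (s1, cc, AAZ) ⊢ (s2, c, AZ) ⊢ (s2, ε, Z) ⊢ (s2, ε, ε)
All input consumed and the stack is empty.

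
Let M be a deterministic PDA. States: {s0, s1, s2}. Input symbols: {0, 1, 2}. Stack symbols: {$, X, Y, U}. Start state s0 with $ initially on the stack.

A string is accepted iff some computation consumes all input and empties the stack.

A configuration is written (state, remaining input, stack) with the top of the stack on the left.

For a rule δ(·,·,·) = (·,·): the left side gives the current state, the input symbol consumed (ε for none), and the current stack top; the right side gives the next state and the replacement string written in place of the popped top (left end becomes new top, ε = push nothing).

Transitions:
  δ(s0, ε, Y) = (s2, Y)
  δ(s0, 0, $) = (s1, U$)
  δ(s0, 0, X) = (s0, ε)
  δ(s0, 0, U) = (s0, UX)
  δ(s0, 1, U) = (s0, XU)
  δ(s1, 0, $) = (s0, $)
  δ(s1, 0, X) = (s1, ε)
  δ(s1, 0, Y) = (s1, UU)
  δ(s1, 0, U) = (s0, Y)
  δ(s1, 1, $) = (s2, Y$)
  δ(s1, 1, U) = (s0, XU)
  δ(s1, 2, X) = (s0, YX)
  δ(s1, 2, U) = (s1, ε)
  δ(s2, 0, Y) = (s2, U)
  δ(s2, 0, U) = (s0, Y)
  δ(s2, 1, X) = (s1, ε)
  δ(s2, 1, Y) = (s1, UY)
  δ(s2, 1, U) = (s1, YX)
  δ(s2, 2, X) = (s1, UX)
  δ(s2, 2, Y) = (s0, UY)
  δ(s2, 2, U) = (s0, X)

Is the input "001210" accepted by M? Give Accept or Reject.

(s0, 001210, $)
  read 0, top $: go to s1, push U$ → (s1, 01210, U$)
  read 0, top U: go to s0, push Y → (s0, 1210, Y$)
  ε-move, top Y: go to s2, push Y → (s2, 1210, Y$)
  read 1, top Y: go to s1, push UY → (s1, 210, UY$)
  read 2, top U: go to s1, push ε → (s1, 10, Y$)
No transition applies at (s1, 10, Y$); input not fully consumed.

Reject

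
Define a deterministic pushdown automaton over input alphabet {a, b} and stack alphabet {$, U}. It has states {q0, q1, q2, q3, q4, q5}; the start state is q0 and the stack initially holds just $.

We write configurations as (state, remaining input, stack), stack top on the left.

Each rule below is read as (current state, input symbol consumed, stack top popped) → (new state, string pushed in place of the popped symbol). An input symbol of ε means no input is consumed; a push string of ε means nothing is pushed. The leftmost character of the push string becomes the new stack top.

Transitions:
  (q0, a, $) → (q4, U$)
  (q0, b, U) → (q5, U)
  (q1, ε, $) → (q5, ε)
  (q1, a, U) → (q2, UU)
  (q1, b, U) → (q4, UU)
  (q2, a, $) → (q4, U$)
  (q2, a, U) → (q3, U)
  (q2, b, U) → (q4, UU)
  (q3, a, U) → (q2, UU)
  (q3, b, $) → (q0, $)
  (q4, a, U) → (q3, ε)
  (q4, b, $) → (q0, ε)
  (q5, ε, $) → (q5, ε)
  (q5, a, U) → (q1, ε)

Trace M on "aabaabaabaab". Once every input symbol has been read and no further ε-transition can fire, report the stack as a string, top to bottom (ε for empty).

(q0, aabaabaabaab, $) ⊢ (q4, abaabaabaab, U$) ⊢ (q3, baabaabaab, $) ⊢ (q0, aabaabaab, $) ⊢ (q4, abaabaab, U$) ⊢ (q3, baabaab, $) ⊢ (q0, aabaab, $) ⊢ (q4, abaab, U$) ⊢ (q3, baab, $) ⊢ (q0, aab, $) ⊢ (q4, ab, U$) ⊢ (q3, b, $) ⊢ (q0, ε, $)
All input consumed in state q0 with stack $.

$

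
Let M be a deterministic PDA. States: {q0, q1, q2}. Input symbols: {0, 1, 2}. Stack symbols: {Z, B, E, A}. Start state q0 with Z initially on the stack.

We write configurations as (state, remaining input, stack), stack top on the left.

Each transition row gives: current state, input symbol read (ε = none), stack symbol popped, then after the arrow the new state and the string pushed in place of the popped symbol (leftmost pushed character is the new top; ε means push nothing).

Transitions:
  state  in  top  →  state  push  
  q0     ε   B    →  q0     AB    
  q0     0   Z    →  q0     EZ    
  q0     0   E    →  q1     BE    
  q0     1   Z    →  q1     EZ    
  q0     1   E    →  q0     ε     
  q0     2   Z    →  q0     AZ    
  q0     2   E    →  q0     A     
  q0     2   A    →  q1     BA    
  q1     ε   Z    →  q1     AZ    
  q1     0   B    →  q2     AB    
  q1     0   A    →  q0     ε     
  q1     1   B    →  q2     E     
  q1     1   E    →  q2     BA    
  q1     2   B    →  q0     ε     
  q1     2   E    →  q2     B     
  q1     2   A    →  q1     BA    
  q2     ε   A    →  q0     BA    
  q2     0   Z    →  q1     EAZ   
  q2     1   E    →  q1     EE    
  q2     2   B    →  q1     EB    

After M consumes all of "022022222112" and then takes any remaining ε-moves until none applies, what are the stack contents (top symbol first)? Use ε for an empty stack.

(q0, 022022222112, Z)
  read 0, top Z: go to q0, push EZ → (q0, 22022222112, EZ)
  read 2, top E: go to q0, push A → (q0, 2022222112, AZ)
  read 2, top A: go to q1, push BA → (q1, 022222112, BAZ)
  read 0, top B: go to q2, push AB → (q2, 22222112, ABAZ)
  ε-move, top A: go to q0, push BA → (q0, 22222112, BABAZ)
  ε-move, top B: go to q0, push AB → (q0, 22222112, ABABAZ)
  read 2, top A: go to q1, push BA → (q1, 2222112, BABABAZ)
  read 2, top B: go to q0, push ε → (q0, 222112, ABABAZ)
  read 2, top A: go to q1, push BA → (q1, 22112, BABABAZ)
  read 2, top B: go to q0, push ε → (q0, 2112, ABABAZ)
  read 2, top A: go to q1, push BA → (q1, 112, BABABAZ)
  read 1, top B: go to q2, push E → (q2, 12, EABABAZ)
  read 1, top E: go to q1, push EE → (q1, 2, EEABABAZ)
  read 2, top E: go to q2, push B → (q2, ε, BEABABAZ)
All input consumed in state q2 with stack BEABABAZ.

BEABABAZ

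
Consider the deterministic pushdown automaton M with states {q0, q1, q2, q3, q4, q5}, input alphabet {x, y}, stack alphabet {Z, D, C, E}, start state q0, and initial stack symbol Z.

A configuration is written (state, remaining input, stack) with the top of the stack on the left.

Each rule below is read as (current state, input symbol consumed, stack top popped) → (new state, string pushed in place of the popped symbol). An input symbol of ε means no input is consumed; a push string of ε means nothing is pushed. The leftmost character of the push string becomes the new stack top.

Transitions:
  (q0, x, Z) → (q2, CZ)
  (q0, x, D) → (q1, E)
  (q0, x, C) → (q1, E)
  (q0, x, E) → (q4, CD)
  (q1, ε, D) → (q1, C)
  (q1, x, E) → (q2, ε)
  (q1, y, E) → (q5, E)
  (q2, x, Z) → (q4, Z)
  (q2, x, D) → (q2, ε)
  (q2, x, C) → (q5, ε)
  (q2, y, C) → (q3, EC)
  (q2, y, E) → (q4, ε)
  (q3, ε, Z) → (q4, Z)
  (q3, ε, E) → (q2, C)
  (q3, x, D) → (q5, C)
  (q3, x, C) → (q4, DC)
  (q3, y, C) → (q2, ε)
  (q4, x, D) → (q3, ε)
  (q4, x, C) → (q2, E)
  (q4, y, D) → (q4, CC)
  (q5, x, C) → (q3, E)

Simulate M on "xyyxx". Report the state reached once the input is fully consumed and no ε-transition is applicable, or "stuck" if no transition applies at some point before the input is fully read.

(q0, xyyxx, Z) ⊢ (q2, yyxx, CZ) ⊢ (q3, yxx, ECZ) ⊢ (q2, yxx, CCZ) ⊢ (q3, xx, ECCZ) ⊢ (q2, xx, CCCZ) ⊢ (q5, x, CCZ) ⊢ (q3, ε, ECZ) ⊢ (q2, ε, CCZ)
All input consumed; M is in state q2.

q2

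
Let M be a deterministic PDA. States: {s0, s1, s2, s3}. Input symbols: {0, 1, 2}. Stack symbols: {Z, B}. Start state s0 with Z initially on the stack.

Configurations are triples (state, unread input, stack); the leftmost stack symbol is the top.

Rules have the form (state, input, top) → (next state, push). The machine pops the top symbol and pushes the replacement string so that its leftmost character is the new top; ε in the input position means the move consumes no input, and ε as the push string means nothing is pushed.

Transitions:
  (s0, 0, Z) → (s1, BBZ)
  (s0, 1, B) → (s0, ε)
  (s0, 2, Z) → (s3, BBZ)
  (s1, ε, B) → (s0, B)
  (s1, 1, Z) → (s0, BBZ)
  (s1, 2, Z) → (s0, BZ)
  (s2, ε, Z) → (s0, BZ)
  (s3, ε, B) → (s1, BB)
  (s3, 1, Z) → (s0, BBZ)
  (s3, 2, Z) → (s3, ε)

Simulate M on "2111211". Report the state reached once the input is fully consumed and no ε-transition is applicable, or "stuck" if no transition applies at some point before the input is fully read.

s0

(s0, 2111211, Z)
  read 2, top Z: go to s3, push BBZ → (s3, 111211, BBZ)
  ε-move, top B: go to s1, push BB → (s1, 111211, BBBZ)
  ε-move, top B: go to s0, push B → (s0, 111211, BBBZ)
  read 1, top B: go to s0, push ε → (s0, 11211, BBZ)
  read 1, top B: go to s0, push ε → (s0, 1211, BZ)
  read 1, top B: go to s0, push ε → (s0, 211, Z)
  read 2, top Z: go to s3, push BBZ → (s3, 11, BBZ)
  ε-move, top B: go to s1, push BB → (s1, 11, BBBZ)
  ε-move, top B: go to s0, push B → (s0, 11, BBBZ)
  read 1, top B: go to s0, push ε → (s0, 1, BBZ)
  read 1, top B: go to s0, push ε → (s0, ε, BZ)
All input consumed; M is in state s0.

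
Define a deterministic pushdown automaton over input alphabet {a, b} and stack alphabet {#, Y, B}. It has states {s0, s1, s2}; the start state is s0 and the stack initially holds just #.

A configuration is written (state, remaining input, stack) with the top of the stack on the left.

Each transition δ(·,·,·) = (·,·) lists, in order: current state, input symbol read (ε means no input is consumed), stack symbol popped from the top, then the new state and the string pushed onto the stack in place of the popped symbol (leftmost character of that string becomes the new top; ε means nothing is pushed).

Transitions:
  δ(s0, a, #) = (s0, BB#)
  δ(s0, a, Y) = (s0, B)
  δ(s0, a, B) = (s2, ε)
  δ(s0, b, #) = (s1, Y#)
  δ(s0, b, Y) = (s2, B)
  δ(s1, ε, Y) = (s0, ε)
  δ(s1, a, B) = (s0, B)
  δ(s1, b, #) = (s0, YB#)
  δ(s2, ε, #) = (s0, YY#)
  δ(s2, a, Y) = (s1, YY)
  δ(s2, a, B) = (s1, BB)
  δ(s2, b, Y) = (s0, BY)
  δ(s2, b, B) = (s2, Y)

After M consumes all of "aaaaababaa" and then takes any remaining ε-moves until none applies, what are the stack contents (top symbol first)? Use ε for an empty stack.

(s0, aaaaababaa, #)
  read a, top #: go to s0, push BB# → (s0, aaaababaa, BB#)
  read a, top B: go to s2, push ε → (s2, aaababaa, B#)
  read a, top B: go to s1, push BB → (s1, aababaa, BB#)
  read a, top B: go to s0, push B → (s0, ababaa, BB#)
  read a, top B: go to s2, push ε → (s2, babaa, B#)
  read b, top B: go to s2, push Y → (s2, abaa, Y#)
  read a, top Y: go to s1, push YY → (s1, baa, YY#)
  ε-move, top Y: go to s0, push ε → (s0, baa, Y#)
  read b, top Y: go to s2, push B → (s2, aa, B#)
  read a, top B: go to s1, push BB → (s1, a, BB#)
  read a, top B: go to s0, push B → (s0, ε, BB#)
All input consumed in state s0 with stack BB#.

BB#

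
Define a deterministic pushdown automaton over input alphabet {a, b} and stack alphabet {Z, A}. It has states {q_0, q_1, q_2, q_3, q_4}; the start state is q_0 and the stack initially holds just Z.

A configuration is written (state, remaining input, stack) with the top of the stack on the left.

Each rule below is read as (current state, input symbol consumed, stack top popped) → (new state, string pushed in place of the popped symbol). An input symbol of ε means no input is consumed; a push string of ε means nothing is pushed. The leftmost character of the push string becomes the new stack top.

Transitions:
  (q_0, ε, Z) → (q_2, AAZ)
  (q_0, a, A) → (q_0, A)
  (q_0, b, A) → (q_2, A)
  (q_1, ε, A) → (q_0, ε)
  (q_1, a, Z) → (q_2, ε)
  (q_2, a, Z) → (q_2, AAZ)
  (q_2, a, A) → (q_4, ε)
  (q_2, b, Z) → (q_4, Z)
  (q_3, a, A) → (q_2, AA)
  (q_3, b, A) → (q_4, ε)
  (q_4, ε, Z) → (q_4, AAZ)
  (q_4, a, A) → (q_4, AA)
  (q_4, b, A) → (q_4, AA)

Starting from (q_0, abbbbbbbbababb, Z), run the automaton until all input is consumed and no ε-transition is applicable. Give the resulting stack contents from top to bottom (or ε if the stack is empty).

(q_0, abbbbbbbbababb, Z)
  ε-move, top Z: go to q_2, push AAZ → (q_2, abbbbbbbbababb, AAZ)
  read a, top A: go to q_4, push ε → (q_4, bbbbbbbbababb, AZ)
  read b, top A: go to q_4, push AA → (q_4, bbbbbbbababb, AAZ)
  read b, top A: go to q_4, push AA → (q_4, bbbbbbababb, AAAZ)
  read b, top A: go to q_4, push AA → (q_4, bbbbbababb, AAAAZ)
  read b, top A: go to q_4, push AA → (q_4, bbbbababb, AAAAAZ)
  read b, top A: go to q_4, push AA → (q_4, bbbababb, AAAAAAZ)
  read b, top A: go to q_4, push AA → (q_4, bbababb, AAAAAAAZ)
  read b, top A: go to q_4, push AA → (q_4, bababb, AAAAAAAAZ)
  read b, top A: go to q_4, push AA → (q_4, ababb, AAAAAAAAAZ)
  read a, top A: go to q_4, push AA → (q_4, babb, AAAAAAAAAAZ)
  read b, top A: go to q_4, push AA → (q_4, abb, AAAAAAAAAAAZ)
  read a, top A: go to q_4, push AA → (q_4, bb, AAAAAAAAAAAAZ)
  read b, top A: go to q_4, push AA → (q_4, b, AAAAAAAAAAAAAZ)
  read b, top A: go to q_4, push AA → (q_4, ε, AAAAAAAAAAAAAAZ)
All input consumed in state q_4 with stack AAAAAAAAAAAAAAZ.

AAAAAAAAAAAAAAZ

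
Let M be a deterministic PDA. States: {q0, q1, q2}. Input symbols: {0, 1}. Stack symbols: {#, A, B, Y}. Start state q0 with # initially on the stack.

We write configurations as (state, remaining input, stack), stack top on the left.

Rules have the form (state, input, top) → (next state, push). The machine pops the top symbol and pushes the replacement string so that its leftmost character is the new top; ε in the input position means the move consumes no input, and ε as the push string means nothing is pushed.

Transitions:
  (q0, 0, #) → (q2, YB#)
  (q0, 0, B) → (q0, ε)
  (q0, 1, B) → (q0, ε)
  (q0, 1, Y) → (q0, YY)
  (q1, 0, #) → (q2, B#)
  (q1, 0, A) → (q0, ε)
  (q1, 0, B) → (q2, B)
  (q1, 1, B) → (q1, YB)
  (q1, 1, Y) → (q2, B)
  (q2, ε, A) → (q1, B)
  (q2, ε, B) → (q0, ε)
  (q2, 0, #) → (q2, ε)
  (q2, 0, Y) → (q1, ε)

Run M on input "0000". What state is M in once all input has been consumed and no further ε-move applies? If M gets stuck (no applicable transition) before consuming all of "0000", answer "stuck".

(q0, 0000, #)
  read 0, top #: go to q2, push YB# → (q2, 000, YB#)
  read 0, top Y: go to q1, push ε → (q1, 00, B#)
  read 0, top B: go to q2, push B → (q2, 0, B#)
  ε-move, top B: go to q0, push ε → (q0, 0, #)
  read 0, top #: go to q2, push YB# → (q2, ε, YB#)
All input consumed; M is in state q2.

q2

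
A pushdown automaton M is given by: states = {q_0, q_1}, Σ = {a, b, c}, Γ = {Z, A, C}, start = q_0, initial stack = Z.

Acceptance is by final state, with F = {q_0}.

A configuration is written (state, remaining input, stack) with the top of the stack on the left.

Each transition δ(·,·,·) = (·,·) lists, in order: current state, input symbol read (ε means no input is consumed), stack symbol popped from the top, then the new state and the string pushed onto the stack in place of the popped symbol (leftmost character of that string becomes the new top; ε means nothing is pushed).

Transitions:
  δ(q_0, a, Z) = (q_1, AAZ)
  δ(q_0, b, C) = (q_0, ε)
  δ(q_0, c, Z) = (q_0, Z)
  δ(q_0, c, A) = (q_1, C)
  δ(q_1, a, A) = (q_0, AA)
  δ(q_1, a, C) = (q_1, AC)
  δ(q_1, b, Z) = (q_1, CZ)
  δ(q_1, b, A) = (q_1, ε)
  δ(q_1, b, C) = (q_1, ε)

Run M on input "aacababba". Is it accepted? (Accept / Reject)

Accept

One accepting computation: (q_0, aacababba, Z) ⊢ (q_1, acababba, AAZ) ⊢ (q_0, cababba, AAAZ) ⊢ (q_1, ababba, CAAZ) ⊢ (q_1, babba, ACAAZ) ⊢ (q_1, abba, CAAZ) ⊢ (q_1, bba, ACAAZ) ⊢ (q_1, ba, CAAZ) ⊢ (q_1, a, AAZ) ⊢ (q_0, ε, AAAZ)
All input consumed and state q_0 ∈ F.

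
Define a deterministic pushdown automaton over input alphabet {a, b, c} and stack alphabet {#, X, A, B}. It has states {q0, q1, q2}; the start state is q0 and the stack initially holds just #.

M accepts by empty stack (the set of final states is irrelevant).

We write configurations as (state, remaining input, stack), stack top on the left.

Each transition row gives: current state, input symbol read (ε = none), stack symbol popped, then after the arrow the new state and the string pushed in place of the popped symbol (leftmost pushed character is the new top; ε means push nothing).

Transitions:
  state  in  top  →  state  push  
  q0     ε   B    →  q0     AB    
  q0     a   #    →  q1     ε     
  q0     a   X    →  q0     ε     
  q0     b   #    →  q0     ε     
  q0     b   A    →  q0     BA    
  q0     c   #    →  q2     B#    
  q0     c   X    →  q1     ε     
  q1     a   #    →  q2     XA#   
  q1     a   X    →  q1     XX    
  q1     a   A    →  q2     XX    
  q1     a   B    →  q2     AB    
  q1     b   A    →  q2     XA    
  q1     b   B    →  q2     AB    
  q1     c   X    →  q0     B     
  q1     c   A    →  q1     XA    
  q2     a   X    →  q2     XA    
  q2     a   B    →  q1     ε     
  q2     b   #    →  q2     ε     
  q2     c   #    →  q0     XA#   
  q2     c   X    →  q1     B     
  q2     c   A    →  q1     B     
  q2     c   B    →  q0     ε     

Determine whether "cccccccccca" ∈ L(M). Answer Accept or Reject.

(q0, cccccccccca, #)
  read c, top #: go to q2, push B# → (q2, ccccccccca, B#)
  read c, top B: go to q0, push ε → (q0, cccccccca, #)
  read c, top #: go to q2, push B# → (q2, ccccccca, B#)
  read c, top B: go to q0, push ε → (q0, cccccca, #)
  read c, top #: go to q2, push B# → (q2, ccccca, B#)
  read c, top B: go to q0, push ε → (q0, cccca, #)
  read c, top #: go to q2, push B# → (q2, ccca, B#)
  read c, top B: go to q0, push ε → (q0, cca, #)
  read c, top #: go to q2, push B# → (q2, ca, B#)
  read c, top B: go to q0, push ε → (q0, a, #)
  read a, top #: go to q1, push ε → (q1, ε, ε)
All input consumed and the stack is empty.

Accept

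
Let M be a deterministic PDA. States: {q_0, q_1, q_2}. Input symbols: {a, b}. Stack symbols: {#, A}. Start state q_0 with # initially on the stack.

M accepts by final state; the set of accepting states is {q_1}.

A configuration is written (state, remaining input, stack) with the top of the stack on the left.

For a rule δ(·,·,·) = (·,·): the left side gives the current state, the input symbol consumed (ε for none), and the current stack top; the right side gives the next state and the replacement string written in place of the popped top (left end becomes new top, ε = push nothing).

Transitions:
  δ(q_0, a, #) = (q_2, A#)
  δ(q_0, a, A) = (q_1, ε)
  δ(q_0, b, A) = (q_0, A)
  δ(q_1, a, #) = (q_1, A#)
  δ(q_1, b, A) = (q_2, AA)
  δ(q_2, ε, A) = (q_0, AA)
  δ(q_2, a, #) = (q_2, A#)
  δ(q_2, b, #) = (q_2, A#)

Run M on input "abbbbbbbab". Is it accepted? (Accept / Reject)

(q_0, abbbbbbbab, #)
  read a, top #: go to q_2, push A# → (q_2, bbbbbbbab, A#)
  ε-move, top A: go to q_0, push AA → (q_0, bbbbbbbab, AA#)
  read b, top A: go to q_0, push A → (q_0, bbbbbbab, AA#)
  read b, top A: go to q_0, push A → (q_0, bbbbbab, AA#)
  read b, top A: go to q_0, push A → (q_0, bbbbab, AA#)
  read b, top A: go to q_0, push A → (q_0, bbbab, AA#)
  read b, top A: go to q_0, push A → (q_0, bbab, AA#)
  read b, top A: go to q_0, push A → (q_0, bab, AA#)
  read b, top A: go to q_0, push A → (q_0, ab, AA#)
  read a, top A: go to q_1, push ε → (q_1, b, A#)
  read b, top A: go to q_2, push AA → (q_2, ε, AA#)
  ε-move, top A: go to q_0, push AA → (q_0, ε, AAA#)
All input consumed; state q_0 ∉ F and no further ε-move applies.

Reject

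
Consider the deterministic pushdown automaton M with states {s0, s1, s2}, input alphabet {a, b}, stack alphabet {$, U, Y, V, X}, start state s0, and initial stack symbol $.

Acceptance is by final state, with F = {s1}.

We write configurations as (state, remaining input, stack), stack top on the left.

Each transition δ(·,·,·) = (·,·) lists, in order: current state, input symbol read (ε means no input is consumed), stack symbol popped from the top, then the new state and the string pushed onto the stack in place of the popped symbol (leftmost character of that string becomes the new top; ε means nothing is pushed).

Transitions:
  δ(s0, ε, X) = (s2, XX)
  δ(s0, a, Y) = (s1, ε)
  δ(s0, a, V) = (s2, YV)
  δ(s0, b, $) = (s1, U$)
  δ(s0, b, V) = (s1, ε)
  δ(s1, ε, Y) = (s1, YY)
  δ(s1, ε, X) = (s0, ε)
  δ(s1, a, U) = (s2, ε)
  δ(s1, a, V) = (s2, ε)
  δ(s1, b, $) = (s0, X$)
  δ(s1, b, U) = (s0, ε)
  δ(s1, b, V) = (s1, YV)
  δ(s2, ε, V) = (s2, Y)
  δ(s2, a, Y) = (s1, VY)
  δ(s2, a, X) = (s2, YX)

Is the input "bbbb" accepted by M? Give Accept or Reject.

Reject

(s0, bbbb, $)
  read b, top $: go to s1, push U$ → (s1, bbb, U$)
  read b, top U: go to s0, push ε → (s0, bb, $)
  read b, top $: go to s1, push U$ → (s1, b, U$)
  read b, top U: go to s0, push ε → (s0, ε, $)
All input consumed; state s0 ∉ F and no further ε-move applies.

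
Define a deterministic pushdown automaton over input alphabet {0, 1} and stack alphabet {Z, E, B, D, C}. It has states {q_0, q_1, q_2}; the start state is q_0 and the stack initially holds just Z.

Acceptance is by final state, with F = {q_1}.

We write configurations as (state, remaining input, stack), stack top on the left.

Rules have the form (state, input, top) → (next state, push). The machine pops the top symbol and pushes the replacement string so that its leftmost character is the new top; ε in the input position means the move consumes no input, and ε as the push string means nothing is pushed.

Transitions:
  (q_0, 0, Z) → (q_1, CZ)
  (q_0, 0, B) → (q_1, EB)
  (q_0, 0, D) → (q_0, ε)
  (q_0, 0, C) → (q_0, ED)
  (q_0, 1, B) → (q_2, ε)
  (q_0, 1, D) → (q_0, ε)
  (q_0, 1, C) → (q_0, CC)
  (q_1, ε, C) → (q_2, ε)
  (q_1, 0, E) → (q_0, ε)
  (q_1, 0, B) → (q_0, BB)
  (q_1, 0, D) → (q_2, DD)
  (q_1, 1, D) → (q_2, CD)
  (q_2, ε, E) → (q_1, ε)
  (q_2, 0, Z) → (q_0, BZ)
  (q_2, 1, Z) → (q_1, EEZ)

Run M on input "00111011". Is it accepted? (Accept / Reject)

(q_0, 00111011, Z)
  read 0, top Z: go to q_1, push CZ → (q_1, 0111011, CZ)
  ε-move, top C: go to q_2, push ε → (q_2, 0111011, Z)
  read 0, top Z: go to q_0, push BZ → (q_0, 111011, BZ)
  read 1, top B: go to q_2, push ε → (q_2, 11011, Z)
  read 1, top Z: go to q_1, push EEZ → (q_1, 1011, EEZ)
No transition applies at (q_1, 1011, EEZ); input not fully consumed.

Reject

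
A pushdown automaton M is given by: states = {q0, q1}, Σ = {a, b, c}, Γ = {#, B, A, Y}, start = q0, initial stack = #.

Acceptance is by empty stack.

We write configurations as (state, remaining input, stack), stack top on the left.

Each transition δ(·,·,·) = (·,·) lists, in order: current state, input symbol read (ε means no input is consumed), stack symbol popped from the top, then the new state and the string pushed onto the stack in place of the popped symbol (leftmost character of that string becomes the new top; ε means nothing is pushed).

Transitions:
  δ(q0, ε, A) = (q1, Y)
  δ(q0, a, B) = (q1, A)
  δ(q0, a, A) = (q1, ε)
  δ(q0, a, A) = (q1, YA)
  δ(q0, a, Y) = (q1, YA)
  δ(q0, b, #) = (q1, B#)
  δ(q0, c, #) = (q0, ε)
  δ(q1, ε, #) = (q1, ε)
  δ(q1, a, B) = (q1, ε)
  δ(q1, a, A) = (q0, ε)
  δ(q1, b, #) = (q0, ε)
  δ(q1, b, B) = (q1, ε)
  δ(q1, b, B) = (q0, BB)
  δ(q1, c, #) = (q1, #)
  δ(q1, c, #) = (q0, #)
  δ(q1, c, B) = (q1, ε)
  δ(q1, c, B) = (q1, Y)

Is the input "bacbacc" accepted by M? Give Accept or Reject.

One accepting computation: (q0, bacbacc, #) ⊢ (q1, acbacc, B#) ⊢ (q1, cbacc, #) ⊢ (q0, bacc, #) ⊢ (q1, acc, B#) ⊢ (q1, cc, #) ⊢ (q0, c, #) ⊢ (q0, ε, ε)
All input consumed and the stack is empty.

Accept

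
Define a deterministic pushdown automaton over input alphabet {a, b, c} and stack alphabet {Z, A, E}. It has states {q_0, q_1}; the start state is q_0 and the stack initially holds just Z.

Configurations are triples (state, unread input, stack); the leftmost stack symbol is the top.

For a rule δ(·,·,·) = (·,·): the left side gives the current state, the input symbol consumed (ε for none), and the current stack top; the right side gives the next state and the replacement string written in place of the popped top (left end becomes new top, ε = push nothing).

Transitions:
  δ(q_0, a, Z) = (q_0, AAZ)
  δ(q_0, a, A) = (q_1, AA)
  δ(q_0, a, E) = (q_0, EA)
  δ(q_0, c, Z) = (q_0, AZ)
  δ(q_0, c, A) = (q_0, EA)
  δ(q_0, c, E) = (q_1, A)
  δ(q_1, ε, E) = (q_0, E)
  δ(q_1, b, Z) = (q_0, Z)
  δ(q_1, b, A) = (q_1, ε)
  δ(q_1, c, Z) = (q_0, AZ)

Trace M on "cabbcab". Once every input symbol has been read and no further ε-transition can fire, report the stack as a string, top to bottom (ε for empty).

AZ

(q_0, cabbcab, Z) ⊢ (q_0, abbcab, AZ) ⊢ (q_1, bbcab, AAZ) ⊢ (q_1, bcab, AZ) ⊢ (q_1, cab, Z) ⊢ (q_0, ab, AZ) ⊢ (q_1, b, AAZ) ⊢ (q_1, ε, AZ)
All input consumed in state q_1 with stack AZ.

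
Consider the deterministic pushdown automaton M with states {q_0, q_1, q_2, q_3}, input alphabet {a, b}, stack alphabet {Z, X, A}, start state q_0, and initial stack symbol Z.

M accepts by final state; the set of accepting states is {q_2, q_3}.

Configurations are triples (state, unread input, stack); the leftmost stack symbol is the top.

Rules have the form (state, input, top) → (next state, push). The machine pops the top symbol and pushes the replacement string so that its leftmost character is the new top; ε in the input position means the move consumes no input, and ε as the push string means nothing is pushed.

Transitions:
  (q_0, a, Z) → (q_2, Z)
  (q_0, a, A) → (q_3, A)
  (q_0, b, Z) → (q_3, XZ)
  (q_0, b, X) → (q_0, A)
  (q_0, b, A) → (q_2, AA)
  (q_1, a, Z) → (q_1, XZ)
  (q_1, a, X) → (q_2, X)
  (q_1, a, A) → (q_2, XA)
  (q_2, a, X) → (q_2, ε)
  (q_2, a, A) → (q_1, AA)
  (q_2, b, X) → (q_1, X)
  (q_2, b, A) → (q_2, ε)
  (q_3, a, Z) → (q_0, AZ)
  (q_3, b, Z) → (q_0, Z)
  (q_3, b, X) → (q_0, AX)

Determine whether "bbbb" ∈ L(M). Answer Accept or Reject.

(q_0, bbbb, Z) ⊢ (q_3, bbb, XZ) ⊢ (q_0, bb, AXZ) ⊢ (q_2, b, AAXZ) ⊢ (q_2, ε, AXZ)
All input consumed; state q_2 ∈ F.

Accept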